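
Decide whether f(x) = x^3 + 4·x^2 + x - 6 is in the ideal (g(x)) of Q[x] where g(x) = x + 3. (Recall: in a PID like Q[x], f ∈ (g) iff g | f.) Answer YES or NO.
In Q[x] the ideal (g) consists of all multiples of g, so f ∈ (g) iff g | f, i.e. iff the remainder of f on division by g is 0. Divide f by g (g is monic, so eliminate the leading term of the running remainder at each step):
  leading term x^3: subtract (x^2)·g(x) = x^3 + 3·x^2, leaving x^2 + x - 6
  leading term x^2: subtract (x)·g(x) = x^2 + 3·x, leaving -2·x - 6
  leading term -2·x: subtract (-2)·g(x) = -2·x - 6, leaving 0
The remainder is 0, so f(x) = g(x) · h(x) with h(x) = x^2 + x - 2. Hence g | f, i.e. f ∈ (g).

Final answer: YES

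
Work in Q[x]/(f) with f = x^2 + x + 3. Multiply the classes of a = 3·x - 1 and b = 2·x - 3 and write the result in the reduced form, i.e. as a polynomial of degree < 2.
a · b ≡ -17·x - 15 (mod f(x))

First multiply in Q[x] without reducing: a · b = 6·x^2 - 11·x + 3. Now divide by f(x) = x^2 + x + 3, eliminating the leading term at each step:
  leading term 6·x^2: subtract (6)·f(x) = 6·x^2 + 6·x + 18, leaving -17·x - 15
The degree is now < 2, so this is the remainder. Hence a · b ≡ -17·x - 15 in Q[x]/(f).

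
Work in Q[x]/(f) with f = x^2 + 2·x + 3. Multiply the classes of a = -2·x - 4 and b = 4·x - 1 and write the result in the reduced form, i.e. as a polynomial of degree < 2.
First multiply in Q[x] without reducing: a · b = -8·x^2 - 14·x + 4. Now divide by f(x) = x^2 + 2·x + 3, eliminating the leading term at each step:
  leading term -8·x^2: subtract (-8)·f(x) = -8·x^2 - 16·x - 24, leaving 2·x + 28
The degree is now < 2, so this is the remainder. Hence a · b ≡ 2·x + 28 in Q[x]/(f).

Final answer: a · b ≡ 2·x + 28 (mod f(x))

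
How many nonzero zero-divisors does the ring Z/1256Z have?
In Z/1256Z each nonzero element is either a unit (gcd with 1256 is 1) or a zero-divisor (gcd > 1). The number of units is φ(1256): factorise 1256 = 2^3 · 157, so φ(1256) = (2^3 − 2^2) · (157 − 1) = 4 · 156 = 624. The nonzero elements number 1256 − 1 = 1255. Hence the nonzero zero-divisors number 1255 − 624 = 631.

Final answer: Z/1256Z has 631 nonzero zero-divisors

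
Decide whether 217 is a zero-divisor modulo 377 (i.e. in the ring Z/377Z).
gcd(217, 377) = 1, so 217 is a unit in Z/377Z (it has a multiplicative inverse). A unit cannot be a zero-divisor: if 217·b ≡ 0 then multiplying both sides by 217^(−1) gives b ≡ 0. So 217 is not a zero-divisor.

Final answer: NO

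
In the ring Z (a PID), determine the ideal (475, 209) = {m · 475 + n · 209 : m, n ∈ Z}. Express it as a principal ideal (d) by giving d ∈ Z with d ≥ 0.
(475, 209) = (19); d = 19

In the PID Z, (a, b) is generated by gcd(a, b). Compute gcd(475, 209) with the extended Euclidean algorithm, tracking rows (r, s, t) with s·475 + t·209 = r:
  row A: (475, 1, 0)   [1·475 + 0·209 = 475]
  row B: (209, 0, 1)   [0·475 + 1·209 = 209]
  475 = 2·209 + 57   → row C = row A − 2·row B = (57, 1, −2)   [check: 1·475 − 2·209 = 57]
  209 = 3·57 + 38   → row D = row B − 3·row C = (38, −3, 7)   [check: −3·475 + 7·209 = 38]
  57 = 1·38 + 19   → row E = row C − 1·row D = (19, 4, −9)   [check: 4·475 − 9·209 = 19]
  38 = 2·19 + 0   → remainder 0, stop. gcd = 19 (last nonzero row E).
So gcd(475, 209) = 19, with Bézout identity 4·475 − 9·209 = 19. Containment (⊇): the Bézout identity exhibits 19 as an element of (475, 209), giving (19) ⊆ (475, 209). Containment (⊆): since 19 | 475 and 19 | 209 (475 = 19·25, 209 = 19·11), every Z-linear combination of 475 and 209 is divisible by 19, so (475, 209) ⊆ (19). Therefore (475, 209) = (19), d = 19.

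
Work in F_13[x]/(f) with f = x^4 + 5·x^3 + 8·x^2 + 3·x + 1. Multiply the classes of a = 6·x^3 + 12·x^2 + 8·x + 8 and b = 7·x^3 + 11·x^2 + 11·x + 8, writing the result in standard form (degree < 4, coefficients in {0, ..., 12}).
a · b ≡ 4·x^3 + 5·x^2 + 2 (mod f(x))

Multiply as integer polynomials: a · b = 42·x^6 + 150·x^5 + 254·x^4 + 324·x^3 + 272·x^2 + 152·x + 64. Reducing coefficients mod 13: a · b ≡ 3·x^6 + 7·x^5 + 7·x^4 + 12·x^3 + 12·x^2 + 9·x + 12. Now divide by f(x) = x^4 + 5·x^3 + 8·x^2 + 3·x + 1 in F_13[x], eliminating the leading term at each step:
  leading term 3·x^6: subtract (3·x^2)·f(x) = 3·x^6 + 2·x^5 + 11·x^4 + 9·x^3 + 3·x^2, leaving 5·x^5 + 9·x^4 + 3·x^3 + 9·x^2 + 9·x + 12 (coefficients mod 13)
  leading term 5·x^5: subtract (5·x)·f(x) = 5·x^5 + 12·x^4 + x^3 + 2·x^2 + 5·x, leaving 10·x^4 + 2·x^3 + 7·x^2 + 4·x + 12 (coefficients mod 13)
  leading term 10·x^4: subtract (10)·f(x) = 10·x^4 + 11·x^3 + 2·x^2 + 4·x + 10, leaving 4·x^3 + 5·x^2 + 2 (coefficients mod 13)
The degree is now < 4, so this is the remainder. Hence a · b ≡ 4·x^3 + 5·x^2 + 2 in F_13[x]/(f).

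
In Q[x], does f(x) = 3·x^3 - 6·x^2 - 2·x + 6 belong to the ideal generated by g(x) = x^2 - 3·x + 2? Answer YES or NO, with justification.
In Q[x] the ideal (g) consists of all multiples of g, so f ∈ (g) iff g | f, i.e. iff the remainder of f on division by g is 0. Divide f by g (g is monic, so eliminate the leading term of the running remainder at each step):
  leading term 3·x^3: subtract (3·x)·g(x) = 3·x^3 - 9·x^2 + 6·x, leaving 3·x^2 - 8·x + 6
  leading term 3·x^2: subtract (3)·g(x) = 3·x^2 - 9·x + 6, leaving x
The remainder r(x) = x ≠ 0 (and deg r < deg g), so g ∤ f, i.e. f ∉ (g).

Final answer: NO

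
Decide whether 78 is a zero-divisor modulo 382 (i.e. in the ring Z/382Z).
YES

gcd(78, 382) = 2 > 1, so 78 is not a unit in Z/382Z. In Z/nZ every nonzero non-unit is a zero-divisor: explicitly, take b = 382/gcd = 191 ≠ 0 (mod 382); then 78·191 = 14898 = 39·382, i.e. 78·191 ≡ 0 (mod 382). So 78 is a zero-divisor.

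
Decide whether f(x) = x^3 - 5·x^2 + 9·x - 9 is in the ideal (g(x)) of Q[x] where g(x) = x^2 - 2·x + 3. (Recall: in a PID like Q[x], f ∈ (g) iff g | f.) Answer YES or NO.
In Q[x] the ideal (g) consists of all multiples of g, so f ∈ (g) iff g | f, i.e. iff the remainder of f on division by g is 0. Divide f by g (g is monic, so eliminate the leading term of the running remainder at each step):
  leading term x^3: subtract (x)·g(x) = x^3 - 2·x^2 + 3·x, leaving -3·x^2 + 6·x - 9
  leading term -3·x^2: subtract (-3)·g(x) = -3·x^2 + 6·x - 9, leaving 0
The remainder is 0, so f(x) = g(x) · h(x) with h(x) = x - 3. Hence g | f, i.e. f ∈ (g).

Final answer: YES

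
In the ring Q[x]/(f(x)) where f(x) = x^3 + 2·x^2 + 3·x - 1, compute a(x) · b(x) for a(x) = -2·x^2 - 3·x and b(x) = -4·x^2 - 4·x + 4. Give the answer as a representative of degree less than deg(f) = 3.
First multiply in Q[x] without reducing: a · b = 8·x^4 + 20·x^3 + 4·x^2 - 12·x. Now divide by f(x) = x^3 + 2·x^2 + 3·x - 1, eliminating the leading term at each step:
  leading term 8·x^4: subtract (8·x)·f(x) = 8·x^4 + 16·x^3 + 24·x^2 - 8·x, leaving 4·x^3 - 20·x^2 - 4·x
  leading term 4·x^3: subtract (4)·f(x) = 4·x^3 + 8·x^2 + 12·x - 4, leaving -28·x^2 - 16·x + 4
The degree is now < 3, so this is the remainder. Hence a · b ≡ -28·x^2 - 16·x + 4 in Q[x]/(f).

Final answer: a · b ≡ -28·x^2 - 16·x + 4 (mod f(x))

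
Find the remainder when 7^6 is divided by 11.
Use repeated squaring. Binary(6) = 110. Walk through the bits of the exponent 6 left-to-right: at each bit after the leading one, square the running value, then multiply by 7 if the bit is 1 (always reducing mod 11):
  bit 1 = 1 (leading): start with 7.
  bit 2 = 1: square 7^2 = 49 ≡ 5; bit is 1, so multiply 5·7 = 35 ≡ 2 (mod 11).
  bit 3 = 0: square 2^2 = 4 (mod 11).
Final value: 7^6 ≡ 4 (mod 11).

Final answer: 4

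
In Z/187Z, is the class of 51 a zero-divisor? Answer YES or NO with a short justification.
gcd(51, 187) = 17 > 1, so 51 is not a unit in Z/187Z. In Z/nZ every nonzero non-unit is a zero-divisor: explicitly, take b = 187/gcd = 11 ≠ 0 (mod 187); then 51·11 = 561 = 3·187, i.e. 51·11 ≡ 0 (mod 187). So 51 is a zero-divisor.

Final answer: YES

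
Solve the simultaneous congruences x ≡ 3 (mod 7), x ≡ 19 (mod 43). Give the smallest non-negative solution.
x ≡ 234 (mod 301); the representative in [0, 301) is 234

The moduli 7, 43 are pairwise coprime, so by the CRT there is a unique solution mod 7·43 = 301.
Solve by successive substitution. Start with x ≡ 3 (mod 7).
  Combine with x ≡ 19 (mod 43): write x = 3 + 7·t and require 3 + 7·t ≡ 19 (mod 43), i.e. 7·t ≡ 19 − 3 ≡ 16 (mod 43). Since 7^(−1) ≡ 37 (mod 43), t ≡ 37·16 ≡ 33 (mod 43). So x ≡ 3 + 7·33 = 234 (mod 301).
Unique solution in [0, 301): x = 234.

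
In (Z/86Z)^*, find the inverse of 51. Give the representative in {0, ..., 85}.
Apply the extended Euclidean algorithm to (86, 51), tracking rows (r, s, t) with s·86 + t·51 = r. Each division r_prev = q·r_cur + r_new produces the new row as (previous row) − q·(current row):
  row A: (86, 1, 0)   [1·86 + 0·51 = 86]
  row B: (51, 0, 1)   [0·86 + 1·51 = 51]
  86 = 1·51 + 35   → row C = row A − 1·row B = (35, 1, −1)   [check: 1·86 − 1·51 = 35]
  51 = 1·35 + 16   → row D = row B − 1·row C = (16, −1, 2)   [check: −1·86 + 2·51 = 16]
  35 = 2·16 + 3   → row E = row C − 2·row D = (3, 3, −5)   [check: 3·86 − 5·51 = 3]
  16 = 5·3 + 1   → row F = row D − 5·row E = (1, −16, 27)   [check: −16·86 + 27·51 = 1]
  3 = 3·1 + 0   → remainder 0, stop. gcd = 1 (last nonzero row F).
The gcd is 1, so 51 is invertible mod 86. The last nonzero row gives −16·86 + 27·51 = 1, so t = 27. So 51^(−1) ≡ 27 (mod 86). Verify: 51 · 27 = 1377 ≡ 1 (mod 86). ✓

Final answer: 51^(−1) ≡ 27 (mod 86)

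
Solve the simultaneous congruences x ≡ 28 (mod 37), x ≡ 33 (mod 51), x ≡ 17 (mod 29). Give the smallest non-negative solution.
The moduli 37, 51, 29 are pairwise coprime, so by the CRT there is a unique solution mod 37·51·29 = 54723.
Solve by successive substitution. Start with x ≡ 28 (mod 37).
  Combine with x ≡ 33 (mod 51): write x = 28 + 37·t and require 28 + 37·t ≡ 33 (mod 51), i.e. 37·t ≡ 33 − 28 ≡ 5 (mod 51). Since 37^(−1) ≡ 40 (mod 51), t ≡ 40·5 ≡ 47 (mod 51). So x ≡ 28 + 37·47 = 1767 (mod 1887).
  Combine with x ≡ 17 (mod 29): write x = 1767 + 1887·t and require 1767 + 1887·t ≡ 17 (mod 29), i.e. 1887·t ≡ 17 − 1767 ≡ 19 (mod 29). Since 1887^(−1) ≡ 15 (mod 29) (1887 ≡ 2 (mod 29)), t ≡ 15·19 ≡ 24 (mod 29). So x ≡ 1767 + 1887·24 = 47055 (mod 54723).
Unique solution in [0, 54723): x = 47055.

Final answer: x ≡ 47055 (mod 54723); the representative in [0, 54723) is 47055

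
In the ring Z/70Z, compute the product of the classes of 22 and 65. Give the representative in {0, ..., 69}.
Both factors are already reduced mod 70. 22 · 65 = 1430. Dividing by 70: 1430 = 20·70 + 30. So (22 · 65) mod 70 = 30.

Final answer: 30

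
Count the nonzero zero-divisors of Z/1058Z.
Z/1058Z has 551 nonzero zero-divisors

In Z/1058Z each nonzero element is either a unit (gcd with 1058 is 1) or a zero-divisor (gcd > 1). The number of units is φ(1058): factorise 1058 = 2 · 23^2, so φ(1058) = (2 − 1) · (23^2 − 23^1) = 1 · 506 = 506. The nonzero elements number 1058 − 1 = 1057. Hence the nonzero zero-divisors number 1057 − 506 = 551.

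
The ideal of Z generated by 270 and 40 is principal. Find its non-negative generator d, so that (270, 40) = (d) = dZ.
In the PID Z, (a, b) is generated by gcd(a, b). Compute gcd(270, 40) with the extended Euclidean algorithm, tracking rows (r, s, t) with s·270 + t·40 = r:
  row A: (270, 1, 0)   [1·270 + 0·40 = 270]
  row B: (40, 0, 1)   [0·270 + 1·40 = 40]
  270 = 6·40 + 30   → row C = row A − 6·row B = (30, 1, −6)   [check: 1·270 − 6·40 = 30]
  40 = 1·30 + 10   → row D = row B − 1·row C = (10, −1, 7)   [check: −1·270 + 7·40 = 10]
  30 = 3·10 + 0   → remainder 0, stop. gcd = 10 (last nonzero row D).
So gcd(270, 40) = 10, with Bézout identity −1·270 + 7·40 = 10. Containment (⊇): the Bézout identity exhibits 10 as an element of (270, 40), giving (10) ⊆ (270, 40). Containment (⊆): since 10 | 270 and 10 | 40 (270 = 10·27, 40 = 10·4), every Z-linear combination of 270 and 40 is divisible by 10, so (270, 40) ⊆ (10). Therefore (270, 40) = (10), d = 10.

Final answer: (270, 40) = (10); d = 10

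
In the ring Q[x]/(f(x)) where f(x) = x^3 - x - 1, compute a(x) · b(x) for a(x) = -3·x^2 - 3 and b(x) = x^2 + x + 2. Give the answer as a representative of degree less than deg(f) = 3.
First multiply in Q[x] without reducing: a · b = -3·x^4 - 3·x^3 - 9·x^2 - 3·x - 6. Now divide by f(x) = x^3 - x - 1, eliminating the leading term at each step:
  leading term -3·x^4: subtract (-3·x)·f(x) = -3·x^4 + 3·x^2 + 3·x, leaving -3·x^3 - 12·x^2 - 6·x - 6
  leading term -3·x^3: subtract (-3)·f(x) = -3·x^3 + 3·x + 3, leaving -12·x^2 - 9·x - 9
The degree is now < 3, so this is the remainder. Hence a · b ≡ -12·x^2 - 9·x - 9 in Q[x]/(f).

Final answer: a · b ≡ -12·x^2 - 9·x - 9 (mod f(x))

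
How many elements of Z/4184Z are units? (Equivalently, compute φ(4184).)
An element a ∈ Z/4184Z is a unit iff gcd(a, 4184) = 1, so the number of units is φ(4184). φ is multiplicative, with φ(p^e) = p^e − p^(e−1). Factorise 4184 = 2^3 · 523. Then
  φ(4184) = (2^3 − 2^2) · (523 − 1) = 4 · 522 = 2088.

Final answer: Z/4184Z has φ(4184) = 2088 units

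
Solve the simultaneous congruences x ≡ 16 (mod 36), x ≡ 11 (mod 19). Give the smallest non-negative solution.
The moduli 36, 19 are pairwise coprime, so by the CRT there is a unique solution mod 36·19 = 684.
Solve by successive substitution. Start with x ≡ 16 (mod 36).
  Combine with x ≡ 11 (mod 19): write x = 16 + 36·t and require 16 + 36·t ≡ 11 (mod 19), i.e. 36·t ≡ 11 − 16 ≡ 14 (mod 19). Since 36^(−1) ≡ 9 (mod 19) (36 ≡ 17 (mod 19)), t ≡ 9·14 ≡ 12 (mod 19). So x ≡ 16 + 36·12 = 448 (mod 684).
Unique solution in [0, 684): x = 448.

Final answer: x ≡ 448 (mod 684); the representative in [0, 684) is 448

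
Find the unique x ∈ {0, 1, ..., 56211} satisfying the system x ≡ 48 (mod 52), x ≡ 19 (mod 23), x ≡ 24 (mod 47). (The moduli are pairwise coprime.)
x ≡ 20328 (mod 56212); the representative in [0, 56212) is 20328

The moduli 52, 23, 47 are pairwise coprime, so by the CRT there is a unique solution mod 52·23·47 = 56212.
Solve by successive substitution. Start with x ≡ 48 (mod 52).
  Combine with x ≡ 19 (mod 23): write x = 48 + 52·t and require 48 + 52·t ≡ 19 (mod 23), i.e. 52·t ≡ 19 − 48 ≡ 17 (mod 23). Since 52^(−1) ≡ 4 (mod 23) (52 ≡ 6 (mod 23)), t ≡ 4·17 ≡ 22 (mod 23). So x ≡ 48 + 52·22 = 1192 (mod 1196).
  Combine with x ≡ 24 (mod 47): write x = 1192 + 1196·t and require 1192 + 1196·t ≡ 24 (mod 47), i.e. 1196·t ≡ 24 − 1192 ≡ 7 (mod 47). Since 1196^(−1) ≡ 9 (mod 47) (1196 ≡ 21 (mod 47)), t ≡ 9·7 ≡ 16 (mod 47). So x ≡ 1192 + 1196·16 = 20328 (mod 56212).
Unique solution in [0, 56212): x = 20328.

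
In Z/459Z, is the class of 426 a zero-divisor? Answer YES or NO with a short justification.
YES

gcd(426, 459) = 3 > 1, so 426 is not a unit in Z/459Z. In Z/nZ every nonzero non-unit is a zero-divisor: explicitly, take b = 459/gcd = 153 ≠ 0 (mod 459); then 426·153 = 65178 = 142·459, i.e. 426·153 ≡ 0 (mod 459). So 426 is a zero-divisor.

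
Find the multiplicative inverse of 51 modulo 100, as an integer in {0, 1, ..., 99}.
Apply the extended Euclidean algorithm to (100, 51), tracking rows (r, s, t) with s·100 + t·51 = r. Each division r_prev = q·r_cur + r_new produces the new row as (previous row) − q·(current row):
  row A: (100, 1, 0)   [1·100 + 0·51 = 100]
  row B: (51, 0, 1)   [0·100 + 1·51 = 51]
  100 = 1·51 + 49   → row C = row A − 1·row B = (49, 1, −1)   [check: 1·100 − 1·51 = 49]
  51 = 1·49 + 2   → row D = row B − 1·row C = (2, −1, 2)   [check: −1·100 + 2·51 = 2]
  49 = 24·2 + 1   → row E = row C − 24·row D = (1, 25, −49)   [check: 25·100 − 49·51 = 1]
  2 = 2·1 + 0   → remainder 0, stop. gcd = 1 (last nonzero row E).
The gcd is 1, so 51 is invertible mod 100. The last nonzero row gives 25·100 − 49·51 = 1, so t = −49. So 51^(−1) ≡ −49 ≡ 51 (mod 100). Verify: 51 · 51 = 2601 ≡ 1 (mod 100). ✓

Final answer: 51^(−1) ≡ 51 (mod 100)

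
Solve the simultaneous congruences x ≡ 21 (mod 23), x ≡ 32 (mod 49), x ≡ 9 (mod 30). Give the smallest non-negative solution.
x ≡ 3609 (mod 33810); the representative in [0, 33810) is 3609

The moduli 23, 49, 30 are pairwise coprime, so by the CRT there is a unique solution mod 23·49·30 = 33810.
Solve by successive substitution. Start with x ≡ 21 (mod 23).
  Combine with x ≡ 32 (mod 49): write x = 21 + 23·t and require 21 + 23·t ≡ 32 (mod 49), i.e. 23·t ≡ 32 − 21 ≡ 11 (mod 49). Since 23^(−1) ≡ 32 (mod 49), t ≡ 32·11 ≡ 9 (mod 49). So x ≡ 21 + 23·9 = 228 (mod 1127).
  Combine with x ≡ 9 (mod 30): write x = 228 + 1127·t and require 228 + 1127·t ≡ 9 (mod 30), i.e. 1127·t ≡ 9 − 228 ≡ 21 (mod 30). Since 1127^(−1) ≡ 23 (mod 30) (1127 ≡ 17 (mod 30)), t ≡ 23·21 ≡ 3 (mod 30). So x ≡ 228 + 1127·3 = 3609 (mod 33810).
Unique solution in [0, 33810): x = 3609.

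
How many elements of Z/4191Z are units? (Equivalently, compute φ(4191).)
Z/4191Z has φ(4191) = 2520 units

An element a ∈ Z/4191Z is a unit iff gcd(a, 4191) = 1, so the number of units is φ(4191). φ is multiplicative, with φ(p^e) = p^e − p^(e−1). Factorise 4191 = 3 · 11 · 127. Then
  φ(4191) = (3 − 1) · (11 − 1) · (127 − 1) = 2 · 10 · 126 = 2520.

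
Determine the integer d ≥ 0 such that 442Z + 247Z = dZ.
(442, 247) = (13); d = 13

In the PID Z, (a, b) is generated by gcd(a, b). Compute gcd(442, 247) with the extended Euclidean algorithm, tracking rows (r, s, t) with s·442 + t·247 = r:
  row A: (442, 1, 0)   [1·442 + 0·247 = 442]
  row B: (247, 0, 1)   [0·442 + 1·247 = 247]
  442 = 1·247 + 195   → row C = row A − 1·row B = (195, 1, −1)   [check: 1·442 − 1·247 = 195]
  247 = 1·195 + 52   → row D = row B − 1·row C = (52, −1, 2)   [check: −1·442 + 2·247 = 52]
  195 = 3·52 + 39   → row E = row C − 3·row D = (39, 4, −7)   [check: 4·442 − 7·247 = 39]
  52 = 1·39 + 13   → row F = row D − 1·row E = (13, −5, 9)   [check: −5·442 + 9·247 = 13]
  39 = 3·13 + 0   → remainder 0, stop. gcd = 13 (last nonzero row F).
So gcd(442, 247) = 13, with Bézout identity −5·442 + 9·247 = 13. Containment (⊇): the Bézout identity exhibits 13 as an element of (442, 247), giving (13) ⊆ (442, 247). Containment (⊆): since 13 | 442 and 13 | 247 (442 = 13·34, 247 = 13·19), every Z-linear combination of 442 and 247 is divisible by 13, so (442, 247) ⊆ (13). Therefore (442, 247) = (13), d = 13.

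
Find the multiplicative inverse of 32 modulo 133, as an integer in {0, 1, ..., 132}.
Apply the extended Euclidean algorithm to (133, 32), tracking rows (r, s, t) with s·133 + t·32 = r. Each division r_prev = q·r_cur + r_new produces the new row as (previous row) − q·(current row):
  row A: (133, 1, 0)   [1·133 + 0·32 = 133]
  row B: (32, 0, 1)   [0·133 + 1·32 = 32]
  133 = 4·32 + 5   → row C = row A − 4·row B = (5, 1, −4)   [check: 1·133 − 4·32 = 5]
  32 = 6·5 + 2   → row D = row B − 6·row C = (2, −6, 25)   [check: −6·133 + 25·32 = 2]
  5 = 2·2 + 1   → row E = row C − 2·row D = (1, 13, −54)   [check: 13·133 − 54·32 = 1]
  2 = 2·1 + 0   → remainder 0, stop. gcd = 1 (last nonzero row E).
The gcd is 1, so 32 is invertible mod 133. The last nonzero row gives 13·133 − 54·32 = 1, so t = −54. So 32^(−1) ≡ −54 ≡ 79 (mod 133). Verify: 32 · 79 = 2528 ≡ 1 (mod 133). ✓

Final answer: 32^(−1) ≡ 79 (mod 133)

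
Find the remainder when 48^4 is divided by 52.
48

Use repeated squaring. Binary(4) = 100. Walk through the bits of the exponent 4 left-to-right: at each bit after the leading one, square the running value, then multiply by 48 if the bit is 1 (always reducing mod 52):
  bit 1 = 1 (leading): start with 48.
  bit 2 = 0: square 48^2 = 2304 ≡ 16 (mod 52).
  bit 3 = 0: square 16^2 = 256 ≡ 48 (mod 52).
Final value: 48^4 ≡ 48 (mod 52).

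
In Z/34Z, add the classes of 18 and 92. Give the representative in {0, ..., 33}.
Reduce the summands first: 92 ≡ 24 (mod 34), so 18 + 92 ≡ 18 + 24 (mod 34). 18 + 24 = 42; 42 = 1·34 + 8, so (18 + 92) mod 34 = 8.

Final answer: 8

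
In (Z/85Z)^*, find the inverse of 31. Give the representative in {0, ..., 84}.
31^(−1) ≡ 11 (mod 85)

Apply the extended Euclidean algorithm to (85, 31), tracking rows (r, s, t) with s·85 + t·31 = r. Each division r_prev = q·r_cur + r_new produces the new row as (previous row) − q·(current row):
  row A: (85, 1, 0)   [1·85 + 0·31 = 85]
  row B: (31, 0, 1)   [0·85 + 1·31 = 31]
  85 = 2·31 + 23   → row C = row A − 2·row B = (23, 1, −2)   [check: 1·85 − 2·31 = 23]
  31 = 1·23 + 8   → row D = row B − 1·row C = (8, −1, 3)   [check: −1·85 + 3·31 = 8]
  23 = 2·8 + 7   → row E = row C − 2·row D = (7, 3, −8)   [check: 3·85 − 8·31 = 7]
  8 = 1·7 + 1   → row F = row D − 1·row E = (1, −4, 11)   [check: −4·85 + 11·31 = 1]
  7 = 7·1 + 0   → remainder 0, stop. gcd = 1 (last nonzero row F).
The gcd is 1, so 31 is invertible mod 85. The last nonzero row gives −4·85 + 11·31 = 1, so t = 11. So 31^(−1) ≡ 11 (mod 85). Verify: 31 · 11 = 341 ≡ 1 (mod 85). ✓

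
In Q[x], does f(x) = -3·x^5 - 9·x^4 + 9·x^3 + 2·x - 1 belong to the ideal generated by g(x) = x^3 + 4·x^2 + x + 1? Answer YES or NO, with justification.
NO

In Q[x] the ideal (g) consists of all multiples of g, so f ∈ (g) iff g | f, i.e. iff the remainder of f on division by g is 0. Divide f by g (g is monic, so eliminate the leading term of the running remainder at each step):
  leading term -3·x^5: subtract (-3·x^2)·g(x) = -3·x^5 - 12·x^4 - 3·x^3 - 3·x^2, leaving 3·x^4 + 12·x^3 + 3·x^2 + 2·x - 1
  leading term 3·x^4: subtract (3·x)·g(x) = 3·x^4 + 12·x^3 + 3·x^2 + 3·x, leaving -x - 1
The remainder r(x) = -x - 1 ≠ 0 (and deg r < deg g), so g ∤ f, i.e. f ∉ (g).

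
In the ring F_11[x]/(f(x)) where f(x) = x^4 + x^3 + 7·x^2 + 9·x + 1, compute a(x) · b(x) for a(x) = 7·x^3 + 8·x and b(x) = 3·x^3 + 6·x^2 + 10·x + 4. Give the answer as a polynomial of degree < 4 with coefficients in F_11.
Multiply as integer polynomials: a · b = 21·x^6 + 42·x^5 + 94·x^4 + 76·x^3 + 80·x^2 + 32·x. Reducing coefficients mod 11: a · b ≡ 10·x^6 + 9·x^5 + 6·x^4 + 10·x^3 + 3·x^2 + 10·x. Now divide by f(x) = x^4 + x^3 + 7·x^2 + 9·x + 1 in F_11[x], eliminating the leading term at each step:
  leading term 10·x^6: subtract (10·x^2)·f(x) = 10·x^6 + 10·x^5 + 4·x^4 + 2·x^3 + 10·x^2, leaving 10·x^5 + 2·x^4 + 8·x^3 + 4·x^2 + 10·x (coefficients mod 11)
  leading term 10·x^5: subtract (10·x)·f(x) = 10·x^5 + 10·x^4 + 4·x^3 + 2·x^2 + 10·x, leaving 3·x^4 + 4·x^3 + 2·x^2 (coefficients mod 11)
  leading term 3·x^4: subtract (3)·f(x) = 3·x^4 + 3·x^3 + 10·x^2 + 5·x + 3, leaving x^3 + 3·x^2 + 6·x + 8 (coefficients mod 11)
The degree is now < 4, so this is the remainder. Hence a · b ≡ x^3 + 3·x^2 + 6·x + 8 in F_11[x]/(f).

Final answer: a · b ≡ x^3 + 3·x^2 + 6·x + 8 (mod f(x))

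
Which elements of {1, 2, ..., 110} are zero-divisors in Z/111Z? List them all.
nonzero zero-divisors of Z/111Z = {3, 6, 9, 12, 15, 18, 21, 24, 27, 30, 33, 36, 37, 39, 42, 45, 48, 51, 54, 57, 60, 63, 66, 69, 72, 74, 75, 78, 81, 84, 87, 90, 93, 96, 99, 102, 105, 108}

An element a ∈ Z/111Z (with a ≠ 0) is a zero-divisor iff gcd(a, 111) > 1 (because a is a unit precisely when gcd(a, n) = 1, and in Z/nZ every nonzero, non-unit element is a zero-divisor). Scan a = 1, ..., 110 and keep those with gcd(a, 111) > 1:
  gcd(3, 111) = 3, gcd(6, 111) = 3, gcd(9, 111) = 3, gcd(12, 111) = 3, gcd(15, 111) = 3, gcd(18, 111) = 3, gcd(21, 111) = 3, gcd(24, 111) = 3, gcd(27, 111) = 3, gcd(30, 111) = 3, gcd(33, 111) = 3, gcd(36, 111) = 3, gcd(37, 111) = 37, gcd(39, 111) = 3, gcd(42, 111) = 3, gcd(45, 111) = 3, gcd(48, 111) = 3, gcd(51, 111) = 3, gcd(54, 111) = 3, gcd(57, 111) = 3, gcd(60, 111) = 3, gcd(63, 111) = 3, gcd(66, 111) = 3, gcd(69, 111) = 3, gcd(72, 111) = 3, gcd(74, 111) = 37, gcd(75, 111) = 3, gcd(78, 111) = 3, gcd(81, 111) = 3, gcd(84, 111) = 3, gcd(87, 111) = 3, gcd(90, 111) = 3, gcd(93, 111) = 3, gcd(96, 111) = 3, gcd(99, 111) = 3, gcd(102, 111) = 3, gcd(105, 111) = 3, gcd(108, 111) = 3.
All other a ∈ {1, ..., 110} have gcd(a, 111) = 1 and are units. So the nonzero zero-divisors are exactly the 38 values of a appearing in this scan.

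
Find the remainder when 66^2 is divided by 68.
4

Use repeated squaring. Binary(2) = 10. Walk through the bits of the exponent 2 left-to-right: at each bit after the leading one, square the running value, then multiply by 66 if the bit is 1 (always reducing mod 68):
  bit 1 = 1 (leading): start with 66.
  bit 2 = 0: square 66^2 = 4356 ≡ 4 (mod 68).
Final value: 66^2 ≡ 4 (mod 68).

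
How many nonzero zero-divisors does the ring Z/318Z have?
Z/318Z has 213 nonzero zero-divisors

In Z/318Z each nonzero element is either a unit (gcd with 318 is 1) or a zero-divisor (gcd > 1). The number of units is φ(318): factorise 318 = 2 · 3 · 53, so φ(318) = (2 − 1) · (3 − 1) · (53 − 1) = 1 · 2 · 52 = 104. The nonzero elements number 318 − 1 = 317. Hence the nonzero zero-divisors number 317 − 104 = 213.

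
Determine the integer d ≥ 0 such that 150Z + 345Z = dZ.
In the PID Z, (a, b) is generated by gcd(a, b). Compute gcd(345, 150) with the extended Euclidean algorithm, tracking rows (r, s, t) with s·345 + t·150 = r:
  row A: (345, 1, 0)   [1·345 + 0·150 = 345]
  row B: (150, 0, 1)   [0·345 + 1·150 = 150]
  345 = 2·150 + 45   → row C = row A − 2·row B = (45, 1, −2)   [check: 1·345 − 2·150 = 45]
  150 = 3·45 + 15   → row D = row B − 3·row C = (15, −3, 7)   [check: −3·345 + 7·150 = 15]
  45 = 3·15 + 0   → remainder 0, stop. gcd = 15 (last nonzero row D).
So gcd(150, 345) = 15, with Bézout identity −3·345 + 7·150 = 15. Containment (⊇): the Bézout identity exhibits 15 as an element of (150, 345), giving (15) ⊆ (150, 345). Containment (⊆): since 15 | 150 and 15 | 345 (150 = 15·10, 345 = 15·23), every Z-linear combination of 150 and 345 is divisible by 15, so (150, 345) ⊆ (15). Therefore (150, 345) = (15), d = 15.

Final answer: (150, 345) = (15); d = 15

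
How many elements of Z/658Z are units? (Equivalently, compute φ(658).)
Z/658Z has φ(658) = 276 units

An element a ∈ Z/658Z is a unit iff gcd(a, 658) = 1, so the number of units is φ(658). φ is multiplicative, with φ(p^e) = p^e − p^(e−1). Factorise 658 = 2 · 7 · 47. Then
  φ(658) = (2 − 1) · (7 − 1) · (47 − 1) = 1 · 6 · 46 = 276.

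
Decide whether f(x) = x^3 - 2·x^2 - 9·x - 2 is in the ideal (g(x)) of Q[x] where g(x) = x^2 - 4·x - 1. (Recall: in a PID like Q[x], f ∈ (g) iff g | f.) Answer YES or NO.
YES

In Q[x] the ideal (g) consists of all multiples of g, so f ∈ (g) iff g | f, i.e. iff the remainder of f on division by g is 0. Divide f by g (g is monic, so eliminate the leading term of the running remainder at each step):
  leading term x^3: subtract (x)·g(x) = x^3 - 4·x^2 - x, leaving 2·x^2 - 8·x - 2
  leading term 2·x^2: subtract (2)·g(x) = 2·x^2 - 8·x - 2, leaving 0
The remainder is 0, so f(x) = g(x) · h(x) with h(x) = x + 2. Hence g | f, i.e. f ∈ (g).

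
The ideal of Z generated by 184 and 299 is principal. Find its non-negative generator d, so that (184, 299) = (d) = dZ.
In the PID Z, (a, b) is generated by gcd(a, b). Compute gcd(299, 184) with the extended Euclidean algorithm, tracking rows (r, s, t) with s·299 + t·184 = r:
  row A: (299, 1, 0)   [1·299 + 0·184 = 299]
  row B: (184, 0, 1)   [0·299 + 1·184 = 184]
  299 = 1·184 + 115   → row C = row A − 1·row B = (115, 1, −1)   [check: 1·299 − 1·184 = 115]
  184 = 1·115 + 69   → row D = row B − 1·row C = (69, −1, 2)   [check: −1·299 + 2·184 = 69]
  115 = 1·69 + 46   → row E = row C − 1·row D = (46, 2, −3)   [check: 2·299 − 3·184 = 46]
  69 = 1·46 + 23   → row F = row D − 1·row E = (23, −3, 5)   [check: −3·299 + 5·184 = 23]
  46 = 2·23 + 0   → remainder 0, stop. gcd = 23 (last nonzero row F).
So gcd(184, 299) = 23, with Bézout identity −3·299 + 5·184 = 23. Containment (⊇): the Bézout identity exhibits 23 as an element of (184, 299), giving (23) ⊆ (184, 299). Containment (⊆): since 23 | 184 and 23 | 299 (184 = 23·8, 299 = 23·13), every Z-linear combination of 184 and 299 is divisible by 23, so (184, 299) ⊆ (23). Therefore (184, 299) = (23), d = 23.

Final answer: (184, 299) = (23); d = 23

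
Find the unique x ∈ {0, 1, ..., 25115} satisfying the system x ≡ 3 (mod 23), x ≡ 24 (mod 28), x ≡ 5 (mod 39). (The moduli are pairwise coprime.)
The moduli 23, 28, 39 are pairwise coprime, so by the CRT there is a unique solution mod 23·28·39 = 25116.
Solve by successive substitution. Start with x ≡ 3 (mod 23).
  Combine with x ≡ 24 (mod 28): write x = 3 + 23·t and require 3 + 23·t ≡ 24 (mod 28), i.e. 23·t ≡ 24 − 3 ≡ 21 (mod 28). Since 23^(−1) ≡ 11 (mod 28), t ≡ 11·21 ≡ 7 (mod 28). So x ≡ 3 + 23·7 = 164 (mod 644).
  Combine with x ≡ 5 (mod 39): write x = 164 + 644·t and require 164 + 644·t ≡ 5 (mod 39), i.e. 644·t ≡ 5 − 164 ≡ 36 (mod 39). Since 644^(−1) ≡ 2 (mod 39) (644 ≡ 20 (mod 39)), t ≡ 2·36 ≡ 33 (mod 39). So x ≡ 164 + 644·33 = 21416 (mod 25116).
Unique solution in [0, 25116): x = 21416.

Final answer: x ≡ 21416 (mod 25116); the representative in [0, 25116) is 21416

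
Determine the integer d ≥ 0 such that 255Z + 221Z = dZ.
(255, 221) = (17); d = 17

In the PID Z, (a, b) is generated by gcd(a, b). Compute gcd(255, 221) with the extended Euclidean algorithm, tracking rows (r, s, t) with s·255 + t·221 = r:
  row A: (255, 1, 0)   [1·255 + 0·221 = 255]
  row B: (221, 0, 1)   [0·255 + 1·221 = 221]
  255 = 1·221 + 34   → row C = row A − 1·row B = (34, 1, −1)   [check: 1·255 − 1·221 = 34]
  221 = 6·34 + 17   → row D = row B − 6·row C = (17, −6, 7)   [check: −6·255 + 7·221 = 17]
  34 = 2·17 + 0   → remainder 0, stop. gcd = 17 (last nonzero row D).
So gcd(255, 221) = 17, with Bézout identity −6·255 + 7·221 = 17. Containment (⊇): the Bézout identity exhibits 17 as an element of (255, 221), giving (17) ⊆ (255, 221). Containment (⊆): since 17 | 255 and 17 | 221 (255 = 17·15, 221 = 17·13), every Z-linear combination of 255 and 221 is divisible by 17, so (255, 221) ⊆ (17). Therefore (255, 221) = (17), d = 17.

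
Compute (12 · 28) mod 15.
6

Reduce the factors first: 28 ≡ 13 (mod 15), so 12 · 28 ≡ 12 · 13 (mod 15). 12 · 13 = 156. Dividing by 15: 156 = 10·15 + 6. So (12 · 28) mod 15 = 6.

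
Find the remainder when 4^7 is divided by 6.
4

Use repeated squaring. Binary(7) = 111. Walk through the bits of the exponent 7 left-to-right: at each bit after the leading one, square the running value, then multiply by 4 if the bit is 1 (always reducing mod 6):
  bit 1 = 1 (leading): start with 4.
  bit 2 = 1: square 4^2 = 16 ≡ 4; bit is 1, so multiply 4·4 = 16 ≡ 4 (mod 6).
  bit 3 = 1: square 4^2 = 16 ≡ 4; bit is 1, so multiply 4·4 = 16 ≡ 4 (mod 6).
Final value: 4^7 ≡ 4 (mod 6).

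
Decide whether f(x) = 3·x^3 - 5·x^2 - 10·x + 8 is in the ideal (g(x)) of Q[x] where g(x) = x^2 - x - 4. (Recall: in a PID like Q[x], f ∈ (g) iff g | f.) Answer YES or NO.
YES

In Q[x] the ideal (g) consists of all multiples of g, so f ∈ (g) iff g | f, i.e. iff the remainder of f on division by g is 0. Divide f by g (g is monic, so eliminate the leading term of the running remainder at each step):
  leading term 3·x^3: subtract (3·x)·g(x) = 3·x^3 - 3·x^2 - 12·x, leaving -2·x^2 + 2·x + 8
  leading term -2·x^2: subtract (-2)·g(x) = -2·x^2 + 2·x + 8, leaving 0
The remainder is 0, so f(x) = g(x) · h(x) with h(x) = 3·x - 2. Hence g | f, i.e. f ∈ (g).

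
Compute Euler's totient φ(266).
φ(266) = 108

φ is multiplicative, with φ(p^e) = p^e − p^(e−1). Factorise 266 = 2 · 7 · 19. Then
  φ(266) = (2 − 1) · (7 − 1) · (19 − 1) = 1 · 6 · 18 = 108.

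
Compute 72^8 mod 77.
Use repeated squaring. Binary(8) = 1000. Walk through the bits of the exponent 8 left-to-right: at each bit after the leading one, square the running value, then multiply by 72 if the bit is 1 (always reducing mod 77):
  bit 1 = 1 (leading): start with 72.
  bit 2 = 0: square 72^2 = 5184 ≡ 25 (mod 77).
  bit 3 = 0: square 25^2 = 625 ≡ 9 (mod 77).
  bit 4 = 0: square 9^2 = 81 ≡ 4 (mod 77).
Final value: 72^8 ≡ 4 (mod 77).

Final answer: 4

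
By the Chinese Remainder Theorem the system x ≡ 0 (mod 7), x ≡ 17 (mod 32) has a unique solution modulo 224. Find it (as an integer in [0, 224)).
The moduli 7, 32 are pairwise coprime, so by the CRT there is a unique solution mod 7·32 = 224.
Solve by successive substitution. Start with x ≡ 0 (mod 7).
  Combine with x ≡ 17 (mod 32): write x = 7·t and require 7·t ≡ 17 (mod 32). Since 7^(−1) ≡ 23 (mod 32), t ≡ 23·17 ≡ 7 (mod 32). So x ≡ 7·7 = 49 (mod 224).
Unique solution in [0, 224): x = 49.

Final answer: x ≡ 49 (mod 224); the representative in [0, 224) is 49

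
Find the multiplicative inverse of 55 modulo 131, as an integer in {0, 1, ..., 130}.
55^(−1) ≡ 81 (mod 131)

Apply the extended Euclidean algorithm to (131, 55), tracking rows (r, s, t) with s·131 + t·55 = r. Each division r_prev = q·r_cur + r_new produces the new row as (previous row) − q·(current row):
  row A: (131, 1, 0)   [1·131 + 0·55 = 131]
  row B: (55, 0, 1)   [0·131 + 1·55 = 55]
  131 = 2·55 + 21   → row C = row A − 2·row B = (21, 1, −2)   [check: 1·131 − 2·55 = 21]
  55 = 2·21 + 13   → row D = row B − 2·row C = (13, −2, 5)   [check: −2·131 + 5·55 = 13]
  21 = 1·13 + 8   → row E = row C − 1·row D = (8, 3, −7)   [check: 3·131 − 7·55 = 8]
  13 = 1·8 + 5   → row F = row D − 1·row E = (5, −5, 12)   [check: −5·131 + 12·55 = 5]
  8 = 1·5 + 3   → row G = row E − 1·row F = (3, 8, −19)   [check: 8·131 − 19·55 = 3]
  5 = 1·3 + 2   → row H = row F − 1·row G = (2, −13, 31)   [check: −13·131 + 31·55 = 2]
  3 = 1·2 + 1   → row I = row G − 1·row H = (1, 21, −50)   [check: 21·131 − 50·55 = 1]
  2 = 2·1 + 0   → remainder 0, stop. gcd = 1 (last nonzero row I).
The gcd is 1, so 55 is invertible mod 131. The last nonzero row gives 21·131 − 50·55 = 1, so t = −50. So 55^(−1) ≡ −50 ≡ 81 (mod 131). Verify: 55 · 81 = 4455 ≡ 1 (mod 131). ✓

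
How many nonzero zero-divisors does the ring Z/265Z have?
In Z/265Z each nonzero element is either a unit (gcd with 265 is 1) or a zero-divisor (gcd > 1). The number of units is φ(265): factorise 265 = 5 · 53, so φ(265) = (5 − 1) · (53 − 1) = 4 · 52 = 208. The nonzero elements number 265 − 1 = 264. Hence the nonzero zero-divisors number 264 − 208 = 56.

Final answer: Z/265Z has 56 nonzero zero-divisors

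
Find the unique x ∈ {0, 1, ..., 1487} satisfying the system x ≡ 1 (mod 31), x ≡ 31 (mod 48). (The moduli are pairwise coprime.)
x ≡ 559 (mod 1488); the representative in [0, 1488) is 559

The moduli 31, 48 are pairwise coprime, so by the CRT there is a unique solution mod 31·48 = 1488.
Solve by successive substitution. Start with x ≡ 1 (mod 31).
  Combine with x ≡ 31 (mod 48): write x = 1 + 31·t and require 1 + 31·t ≡ 31 (mod 48), i.e. 31·t ≡ 31 − 1 ≡ 30 (mod 48). Since 31^(−1) ≡ 31 (mod 48), t ≡ 31·30 ≡ 18 (mod 48). So x ≡ 1 + 31·18 = 559 (mod 1488).
Unique solution in [0, 1488): x = 559.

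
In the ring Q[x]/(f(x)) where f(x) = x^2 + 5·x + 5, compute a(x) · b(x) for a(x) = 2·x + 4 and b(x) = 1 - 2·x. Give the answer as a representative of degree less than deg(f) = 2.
First multiply in Q[x] without reducing: a · b = -4·x^2 - 6·x + 4. Now divide by f(x) = x^2 + 5·x + 5, eliminating the leading term at each step:
  leading term -4·x^2: subtract (-4)·f(x) = -4·x^2 - 20·x - 20, leaving 14·x + 24
The degree is now < 2, so this is the remainder. Hence a · b ≡ 14·x + 24 in Q[x]/(f).

Final answer: a · b ≡ 14·x + 24 (mod f(x))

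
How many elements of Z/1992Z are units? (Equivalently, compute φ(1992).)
Z/1992Z has φ(1992) = 656 units

An element a ∈ Z/1992Z is a unit iff gcd(a, 1992) = 1, so the number of units is φ(1992). φ is multiplicative, with φ(p^e) = p^e − p^(e−1). Factorise 1992 = 2^3 · 3 · 83. Then
  φ(1992) = (2^3 − 2^2) · (3 − 1) · (83 − 1) = 4 · 2 · 82 = 656.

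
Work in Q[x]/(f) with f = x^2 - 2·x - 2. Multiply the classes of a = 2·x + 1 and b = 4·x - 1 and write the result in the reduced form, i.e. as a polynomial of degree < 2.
a · b ≡ 18·x + 15 (mod f(x))

First multiply in Q[x] without reducing: a · b = 8·x^2 + 2·x - 1. Now divide by f(x) = x^2 - 2·x - 2, eliminating the leading term at each step:
  leading term 8·x^2: subtract (8)·f(x) = 8·x^2 - 16·x - 16, leaving 18·x + 15
The degree is now < 2, so this is the remainder. Hence a · b ≡ 18·x + 15 in Q[x]/(f).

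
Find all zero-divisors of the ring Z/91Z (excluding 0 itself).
nonzero zero-divisors of Z/91Z = {7, 13, 14, 21, 26, 28, 35, 39, 42, 49, 52, 56, 63, 65, 70, 77, 78, 84}

An element a ∈ Z/91Z (with a ≠ 0) is a zero-divisor iff gcd(a, 91) > 1 (because a is a unit precisely when gcd(a, n) = 1, and in Z/nZ every nonzero, non-unit element is a zero-divisor). Scan a = 1, ..., 90 and keep those with gcd(a, 91) > 1:
  gcd(7, 91) = 7, gcd(13, 91) = 13, gcd(14, 91) = 7, gcd(21, 91) = 7, gcd(26, 91) = 13, gcd(28, 91) = 7, gcd(35, 91) = 7, gcd(39, 91) = 13, gcd(42, 91) = 7, gcd(49, 91) = 7, gcd(52, 91) = 13, gcd(56, 91) = 7, gcd(63, 91) = 7, gcd(65, 91) = 13, gcd(70, 91) = 7, gcd(77, 91) = 7, gcd(78, 91) = 13, gcd(84, 91) = 7.
All other a ∈ {1, ..., 90} have gcd(a, 91) = 1 and are units. So the nonzero zero-divisors are exactly the 18 values of a appearing in this scan.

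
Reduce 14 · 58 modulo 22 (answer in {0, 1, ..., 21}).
Reduce the factors first: 58 ≡ 14 (mod 22), so 14 · 58 ≡ 14 · 14 (mod 22). 14 · 14 = 196. Dividing by 22: 196 = 8·22 + 20. So (14 · 58) mod 22 = 20.

Final answer: 20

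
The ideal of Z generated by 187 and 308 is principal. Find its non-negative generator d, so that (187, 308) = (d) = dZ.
(187, 308) = (11); d = 11

In the PID Z, (a, b) is generated by gcd(a, b). Compute gcd(308, 187) with the extended Euclidean algorithm, tracking rows (r, s, t) with s·308 + t·187 = r:
  row A: (308, 1, 0)   [1·308 + 0·187 = 308]
  row B: (187, 0, 1)   [0·308 + 1·187 = 187]
  308 = 1·187 + 121   → row C = row A − 1·row B = (121, 1, −1)   [check: 1·308 − 1·187 = 121]
  187 = 1·121 + 66   → row D = row B − 1·row C = (66, −1, 2)   [check: −1·308 + 2·187 = 66]
  121 = 1·66 + 55   → row E = row C − 1·row D = (55, 2, −3)   [check: 2·308 − 3·187 = 55]
  66 = 1·55 + 11   → row F = row D − 1·row E = (11, −3, 5)   [check: −3·308 + 5·187 = 11]
  55 = 5·11 + 0   → remainder 0, stop. gcd = 11 (last nonzero row F).
So gcd(187, 308) = 11, with Bézout identity −3·308 + 5·187 = 11. Containment (⊇): the Bézout identity exhibits 11 as an element of (187, 308), giving (11) ⊆ (187, 308). Containment (⊆): since 11 | 187 and 11 | 308 (187 = 11·17, 308 = 11·28), every Z-linear combination of 187 and 308 is divisible by 11, so (187, 308) ⊆ (11). Therefore (187, 308) = (11), d = 11.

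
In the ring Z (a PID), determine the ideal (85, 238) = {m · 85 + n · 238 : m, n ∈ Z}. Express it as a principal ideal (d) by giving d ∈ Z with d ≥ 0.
(85, 238) = (17); d = 17

In the PID Z, (a, b) is generated by gcd(a, b). Compute gcd(238, 85) with the extended Euclidean algorithm, tracking rows (r, s, t) with s·238 + t·85 = r:
  row A: (238, 1, 0)   [1·238 + 0·85 = 238]
  row B: (85, 0, 1)   [0·238 + 1·85 = 85]
  238 = 2·85 + 68   → row C = row A − 2·row B = (68, 1, −2)   [check: 1·238 − 2·85 = 68]
  85 = 1·68 + 17   → row D = row B − 1·row C = (17, −1, 3)   [check: −1·238 + 3·85 = 17]
  68 = 4·17 + 0   → remainder 0, stop. gcd = 17 (last nonzero row D).
So gcd(85, 238) = 17, with Bézout identity −1·238 + 3·85 = 17. Containment (⊇): the Bézout identity exhibits 17 as an element of (85, 238), giving (17) ⊆ (85, 238). Containment (⊆): since 17 | 85 and 17 | 238 (85 = 17·5, 238 = 17·14), every Z-linear combination of 85 and 238 is divisible by 17, so (85, 238) ⊆ (17). Therefore (85, 238) = (17), d = 17.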